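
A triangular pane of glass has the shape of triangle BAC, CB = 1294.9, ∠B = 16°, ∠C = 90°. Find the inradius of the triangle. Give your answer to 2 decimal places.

The third angle is ∠A = 180° − ∠C − ∠B = 74.00°.
Law of sines: AC = CB·sin B/sin A ≈ 371.31.
Law of sines: BA = CB·sin C/sin A ≈ 1347.1.
Area = ½·CB·AC·sin C ≈ 2.404e+05.
Semiperimeter s = (371.31+1294.9+1347.1)/2 = 1506.6.
Inradius = area/s = 2.404e+05/1506.6 ≈ 159.56.

159.56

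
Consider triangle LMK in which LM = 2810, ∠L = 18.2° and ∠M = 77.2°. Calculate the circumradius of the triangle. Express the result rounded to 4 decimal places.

The third angle is ∠K = 180° − ∠L − ∠M = 84.60°.
Law of sines: MK = LM·sin L/sin K ≈ 881.57.
Law of sines: KL = LM·sin M/sin K ≈ 2752.4.
Circumradius = LM/(2 sin K) ≈ 1411.3.

1411.2632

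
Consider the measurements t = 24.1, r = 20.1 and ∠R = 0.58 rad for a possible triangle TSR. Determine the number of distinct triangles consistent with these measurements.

2

t·sin R = 24.1·sin(0.58 rad) ≈ 13.21.
Since t sin R < r < t (13.21 < 20.1 < 24.1), two triangles exist.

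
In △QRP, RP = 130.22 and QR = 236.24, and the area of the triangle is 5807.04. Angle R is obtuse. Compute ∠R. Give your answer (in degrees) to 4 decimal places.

157.8191

From area = ½·QR·RP·sin R, we get sin R = 2·area/(QR·RP) ≈ 0.37753.
Taking the obtuse solution, ∠R ≈ 157.82°.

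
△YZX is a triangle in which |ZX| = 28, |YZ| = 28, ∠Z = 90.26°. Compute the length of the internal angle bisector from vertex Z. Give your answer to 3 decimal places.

By the law of cosines, |XY|² = |YZ|² + |ZX|² − 2·|YZ|·|ZX|·cos Z = 1575.1, so |XY| ≈ 39.688.
The bisector from Z has length 2·|YZ|·|ZX|·cos(∠Z/2)/(|YZ|+|ZX|) ≈ 19.754.

19.754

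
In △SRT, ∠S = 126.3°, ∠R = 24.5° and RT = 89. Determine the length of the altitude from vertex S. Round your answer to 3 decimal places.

h_S ≈ 22.342

The third angle is ∠T = 180° − ∠S − ∠R = 29.20°.
Law of sines: TS = RT·sin R/sin S ≈ 45.795.
Law of sines: SR = RT·sin T/sin S ≈ 53.875.
Area = ½·RT·TS·sin T ≈ 994.2.
The altitude from S has length 2·area/RT ≈ 22.342.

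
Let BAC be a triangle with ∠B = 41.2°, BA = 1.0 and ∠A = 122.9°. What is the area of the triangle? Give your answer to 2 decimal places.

1.01

The third angle is ∠C = 180° − ∠B − ∠A = 15.90°.
Law of sines: AC = BA·sin B/sin C ≈ 2.4043.
Law of sines: CB = BA·sin A/sin C ≈ 3.0648.
Area = ½·BA·AC·sin A ≈ 1.0094.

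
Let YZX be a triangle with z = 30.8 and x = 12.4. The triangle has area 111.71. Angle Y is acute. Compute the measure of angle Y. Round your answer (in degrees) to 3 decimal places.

∠Y ≈ 35.802°

From area = ½·z·x·sin Y, we get sin Y = 2·area/(z·x) ≈ 0.58499.
Taking the acute solution, ∠Y ≈ 35.80°.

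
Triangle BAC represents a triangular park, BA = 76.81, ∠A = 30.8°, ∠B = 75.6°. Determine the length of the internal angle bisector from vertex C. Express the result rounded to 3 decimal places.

The third angle is ∠C = 180° − ∠B − ∠A = 73.60°.
Law of sines: AC = BA·sin B/sin C ≈ 77.552.
Law of sines: CB = BA·sin A/sin C ≈ 40.998.
The bisector from C has length 2·AC·CB·cos(∠C/2)/(AC+CB) ≈ 42.951.

t_C ≈ 42.951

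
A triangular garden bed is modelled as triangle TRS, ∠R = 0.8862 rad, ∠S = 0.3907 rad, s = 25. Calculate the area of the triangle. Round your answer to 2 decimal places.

608.41

The third angle is ∠T = π − ∠R − ∠S = 1.8647 rad.
Law of sines: t = s·sin T/sin S ≈ 62.83.
Law of sines: r = s·sin R/sin S ≈ 50.854.
Area = ½·s·t·sin R ≈ 608.41.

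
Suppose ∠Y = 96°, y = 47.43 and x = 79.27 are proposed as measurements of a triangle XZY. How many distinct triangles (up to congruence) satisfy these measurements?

x·sin Y = 79.27·sin(96°) ≈ 78.84.
Since ∠Y is not acute, a triangle exists only if y > x; here y ≤ x, so there is no triangle.

0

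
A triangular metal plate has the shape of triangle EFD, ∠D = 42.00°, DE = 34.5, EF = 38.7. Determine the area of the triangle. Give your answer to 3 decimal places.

area ≈ 654.452

Law of sines: sin F = DE·sin D/EF ≈ 0.59651.
Since EF ≥ DE, only the acute value applies: ∠F ≈ 36.62°.
Then ∠E = 180° − ∠D − ∠F ≈ 101.38°.
Law of sines gives FD = EF·sin E/sin D ≈ 56.699.
Area = ½·EF·DE·sin E ≈ 654.45.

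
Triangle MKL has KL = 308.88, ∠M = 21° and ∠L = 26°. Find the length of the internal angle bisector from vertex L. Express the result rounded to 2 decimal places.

The third angle is ∠K = 180° − ∠L − ∠M = 133.00°.
Law of sines: LM = KL·sin K/sin M ≈ 630.36.
Law of sines: MK = KL·sin L/sin M ≈ 377.84.
The bisector from L has length 2·KL·LM·cos(∠L/2)/(KL+LM) ≈ 403.98.

t_L ≈ 403.98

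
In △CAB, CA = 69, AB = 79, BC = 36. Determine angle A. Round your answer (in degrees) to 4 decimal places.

By the law of cosines, cos A = (CA² + AB² − BC²) / (2·CA·AB) ≈ 0.89030, so ∠A ≈ 27.09°.

27.0896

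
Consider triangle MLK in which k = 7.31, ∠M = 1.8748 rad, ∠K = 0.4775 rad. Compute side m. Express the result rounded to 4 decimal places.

The third angle is ∠L = π − ∠K − ∠M = 0.7893 rad.
Law of sines: m = k·sin M/sin K ≈ 15.177.

15.1771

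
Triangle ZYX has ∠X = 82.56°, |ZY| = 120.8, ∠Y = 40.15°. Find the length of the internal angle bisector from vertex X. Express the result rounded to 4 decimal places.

The third angle is ∠Z = 180° − ∠Y − ∠X = 57.29°.
Law of sines: |YX| = |ZY|·sin Z/sin X ≈ 102.51.
Law of sines: |XZ| = |ZY|·sin Y/sin X ≈ 78.552.
The bisector from X has length 2·|YX|·|XZ|·cos(∠X/2)/(|YX|+|XZ|) ≈ 66.841.

t_X ≈ 66.8413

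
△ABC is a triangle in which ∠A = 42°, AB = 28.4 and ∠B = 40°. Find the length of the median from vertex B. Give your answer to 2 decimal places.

The third angle is ∠C = 180° − ∠A − ∠B = 98.00°.
Law of sines: BC = AB·sin A/sin C ≈ 19.19.
Law of sines: CA = AB·sin B/sin C ≈ 18.435.
Median from B: ½√(2·AB² + 2·BC² − CA²) ≈ 22.415.

m_B ≈ 22.42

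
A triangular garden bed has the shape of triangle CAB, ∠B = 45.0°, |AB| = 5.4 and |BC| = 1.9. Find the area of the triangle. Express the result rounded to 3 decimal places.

Area = ½·|AB|·|BC|·sin B ≈ 3.6275.

area ≈ 3.627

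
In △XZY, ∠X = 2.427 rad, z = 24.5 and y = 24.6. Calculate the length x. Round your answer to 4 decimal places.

45.9991

By the law of cosines, x² = z² + y² − 2·z·y·cos X = 2115.9, so x ≈ 45.999.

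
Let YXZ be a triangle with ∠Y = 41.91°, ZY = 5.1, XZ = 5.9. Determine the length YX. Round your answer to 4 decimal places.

8.6126

Law of sines: sin X = ZY·sin Y/XZ ≈ 0.57739.
Since XZ ≥ ZY, only the acute value applies: ∠X ≈ 35.27°.
Then ∠Z = 180° − ∠Y − ∠X ≈ 102.82°.
Law of sines gives YX = XZ·sin Z/sin Y ≈ 8.6126.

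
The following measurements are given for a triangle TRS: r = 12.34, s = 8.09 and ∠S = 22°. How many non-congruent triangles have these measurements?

2

r·sin S = 12.34·sin(22°) ≈ 4.623.
Since r sin S < s < r (4.623 < 8.09 < 12.34), two triangles exist.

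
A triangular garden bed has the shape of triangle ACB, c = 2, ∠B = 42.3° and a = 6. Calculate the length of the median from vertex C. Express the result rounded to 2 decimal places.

m_C ≈ 5.30

By the law of cosines, b² = a² + c² − 2·a·c·cos B = 22.249, so b ≈ 4.7169.
Median from C: ½√(2·b² + 2·a² − c²) ≈ 5.3032.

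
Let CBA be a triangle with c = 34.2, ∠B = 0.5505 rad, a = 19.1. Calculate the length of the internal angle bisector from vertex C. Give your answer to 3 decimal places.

9.994

By the law of cosines, b² = a² + c² − 2·a·c·cos B = 421.02, so b ≈ 20.519.
Law of cosines again: cos C = (b² + a² − c²)/(2·b·a) ≈ -0.48967, so ∠C ≈ 2.0825 rad.
The bisector from C has length 2·b·a·cos(∠C/2)/(b+a) ≈ 9.9937.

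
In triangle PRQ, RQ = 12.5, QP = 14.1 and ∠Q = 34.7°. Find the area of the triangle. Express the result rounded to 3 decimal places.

area ≈ 50.168

Area = ½·RQ·QP·sin Q ≈ 50.168.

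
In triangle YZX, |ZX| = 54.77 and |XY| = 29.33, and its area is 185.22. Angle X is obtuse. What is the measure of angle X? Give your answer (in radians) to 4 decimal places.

From area = ½·|ZX|·|XY|·sin X, we get sin X = 2·area/(|ZX|·|XY|) ≈ 0.23060.
Taking the obtuse solution, ∠X ≈ 2.909 rad.

∠X ≈ 2.9089 rad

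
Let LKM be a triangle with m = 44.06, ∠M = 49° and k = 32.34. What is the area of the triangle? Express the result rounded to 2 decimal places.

Law of sines: sin K = k·sin M/m ≈ 0.55396.
Since m ≥ k, only the acute value applies: ∠K ≈ 33.64°.
Then ∠L = 180° − ∠M − ∠K ≈ 97.36°.
Law of sines gives l = m·sin L/sin M ≈ 57.899.
Area = ½·m·k·sin L ≈ 706.58.

706.58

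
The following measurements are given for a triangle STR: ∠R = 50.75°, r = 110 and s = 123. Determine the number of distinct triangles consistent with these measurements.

s·sin R = 123·sin(50.75°) ≈ 95.25.
Since s sin R < r < s (95.25 < 110 < 123), two triangles exist.

2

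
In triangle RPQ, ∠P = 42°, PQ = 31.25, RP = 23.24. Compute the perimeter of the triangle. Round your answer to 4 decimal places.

By the law of cosines, QR² = RP² + PQ² − 2·RP·PQ·cos P = 437.24, so QR ≈ 20.91.
Semiperimeter s = (31.25+20.91+23.24)/2 = 37.7.
Perimeter = 31.25 + 20.91 + 23.24 = 75.4.

75.4003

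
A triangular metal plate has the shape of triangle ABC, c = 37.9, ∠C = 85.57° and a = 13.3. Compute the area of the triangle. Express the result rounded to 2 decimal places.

area ≈ 242.21

Law of sines: sin A = a·sin C/c ≈ 0.34988.
Since c ≥ a, only the acute value applies: ∠A ≈ 20.48°.
Then ∠B = 180° − ∠C − ∠A ≈ 73.95°.
Law of sines gives b = c·sin B/sin C ≈ 36.532.
Area = ½·c·a·sin B ≈ 242.21.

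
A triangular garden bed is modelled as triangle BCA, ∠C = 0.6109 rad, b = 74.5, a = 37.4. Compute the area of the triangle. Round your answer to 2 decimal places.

Area = ½·a·b·sin C ≈ 799.12.

area ≈ 799.12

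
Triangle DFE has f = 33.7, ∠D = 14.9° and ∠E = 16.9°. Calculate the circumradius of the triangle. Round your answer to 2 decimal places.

The third angle is ∠F = 180° − ∠E − ∠D = 148.20°.
Law of sines: d = f·sin D/sin F ≈ 16.444.
Law of sines: e = f·sin E/sin F ≈ 18.591.
Circumradius = f/(2 sin F) ≈ 31.976.

31.98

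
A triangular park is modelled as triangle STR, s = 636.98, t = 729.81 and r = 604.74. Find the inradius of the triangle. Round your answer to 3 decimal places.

Semiperimeter p = (636.98 + 729.81 + 604.74)/2 = 985.76.
Heron's formula: area = √(985.76·348.78·255.96·381.02) ≈ 1.8312e+05.
Inradius = area/p = 1.8312e+05/985.76 ≈ 185.76.

185.759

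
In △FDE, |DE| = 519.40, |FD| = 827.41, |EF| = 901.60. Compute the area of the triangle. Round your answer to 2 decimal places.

area ≈ 211946.47

Semiperimeter s = (519.4 + 901.6 + 827.41)/2 = 1124.2.
Heron's formula: area = √(1124.2·604.8·222.6·296.79) ≈ 2.1195e+05.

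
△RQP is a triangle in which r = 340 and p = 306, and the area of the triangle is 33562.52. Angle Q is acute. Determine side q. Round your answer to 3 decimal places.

From area = ½·p·r·sin Q, we get sin Q = 2·area/(p·r) ≈ 0.64518.
Taking the acute solution, ∠Q ≈ 40.18°.
Law of cosines then gives q ≈ 224.18.

224.182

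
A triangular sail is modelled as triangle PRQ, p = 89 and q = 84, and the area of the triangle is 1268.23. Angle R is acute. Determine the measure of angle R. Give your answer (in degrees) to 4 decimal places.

From area = ½·q·p·sin R, we get sin R = 2·area/(q·p) ≈ 0.33928.
Taking the acute solution, ∠R ≈ 19.83°.

19.8330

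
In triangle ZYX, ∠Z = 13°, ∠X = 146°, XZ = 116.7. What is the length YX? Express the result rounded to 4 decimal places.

The third angle is ∠Y = 180° − ∠X − ∠Z = 21.00°.
Law of sines: YX = XZ·sin Z/sin Y ≈ 73.254.

73.2537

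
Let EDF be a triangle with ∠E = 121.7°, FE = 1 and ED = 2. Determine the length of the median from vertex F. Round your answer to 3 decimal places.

By the law of cosines, DF² = FE² + ED² − 2·FE·ED·cos E = 7.1019, so DF ≈ 2.6649.
Median from F: ½√(2·DF² + 2·FE² − ED²) ≈ 1.7467.

1.747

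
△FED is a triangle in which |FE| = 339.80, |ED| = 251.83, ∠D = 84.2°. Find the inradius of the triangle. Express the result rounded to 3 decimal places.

r ≈ 75.461

Law of sines: sin F = |ED|·sin D/|FE| ≈ 0.73732.
Since |FE| ≥ |ED|, only the acute value applies: ∠F ≈ 47.50°.
Then ∠E = 180° − ∠D − ∠F ≈ 48.30°.
Law of sines gives |DF| = |FE|·sin E/sin D ≈ 255.
Area = ½·|FE|·|ED|·sin E ≈ 31944.
Semiperimeter s = (251.83+255+339.8)/2 = 423.31.
Inradius = area/s = 31944/423.31 ≈ 75.461.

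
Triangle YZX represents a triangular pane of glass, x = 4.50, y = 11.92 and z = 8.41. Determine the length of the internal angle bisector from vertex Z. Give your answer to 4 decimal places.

By the law of cosines, cos Z = (x² + y² − z²) / (2·x·y) ≈ 0.85392, so ∠Z ≈ 31.36°.
The bisector from Z has length 2·x·y·cos(∠Z/2)/(x+y) ≈ 6.2904.

6.2904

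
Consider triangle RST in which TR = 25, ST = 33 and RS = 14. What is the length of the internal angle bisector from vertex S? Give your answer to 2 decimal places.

18.20

By the law of cosines, cos S = (RS² + ST² − TR²) / (2·RS·ST) ≈ 0.71429, so ∠S ≈ 44.42°.
The bisector from S has length 2·RS·ST·cos(∠S/2)/(RS+ST) ≈ 18.201.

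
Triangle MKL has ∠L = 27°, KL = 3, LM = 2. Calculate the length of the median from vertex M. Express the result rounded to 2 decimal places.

By the law of cosines, MK² = KL² + LM² − 2·KL·LM·cos L = 2.3079, so MK ≈ 1.5192.
Median from M: ½√(2·LM² + 2·MK² − KL²) ≈ 0.95077.

0.95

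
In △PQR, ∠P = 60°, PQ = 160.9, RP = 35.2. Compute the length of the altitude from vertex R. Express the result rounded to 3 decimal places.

h_R ≈ 30.484

By the law of cosines, QR² = RP² + PQ² − 2·RP·PQ·cos P = 21464, so QR ≈ 146.51.
Area = ½·RP·PQ·sin P ≈ 2452.4.
The altitude from R has length 2·area/PQ ≈ 30.484.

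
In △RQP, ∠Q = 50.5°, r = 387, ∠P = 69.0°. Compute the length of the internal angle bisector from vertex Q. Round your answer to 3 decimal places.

The third angle is ∠R = 180° − ∠Q − ∠P = 60.50°.
Law of sines: q = r·sin Q/sin R ≈ 343.1.
Law of sines: p = r·sin P/sin R ≈ 415.11.
The bisector from Q has length 2·p·r·cos(∠Q/2)/(p+r) ≈ 362.29.

t_Q ≈ 362.292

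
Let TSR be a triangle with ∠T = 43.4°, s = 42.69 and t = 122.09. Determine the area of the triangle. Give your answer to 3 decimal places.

Law of sines: sin S = s·sin T/t ≈ 0.24025.
Since t ≥ s, only the acute value applies: ∠S ≈ 13.90°.
Then ∠R = 180° − ∠T − ∠S ≈ 122.70°.
Law of sines gives r = t·sin R/sin T ≈ 149.53.
Area = ½·t·s·sin R ≈ 2193.

2193.014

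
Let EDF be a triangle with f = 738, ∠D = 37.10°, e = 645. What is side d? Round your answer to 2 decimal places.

448.72

By the law of cosines, d² = f² + e² − 2·f·e·cos D = 2.0135e+05, so d ≈ 448.72.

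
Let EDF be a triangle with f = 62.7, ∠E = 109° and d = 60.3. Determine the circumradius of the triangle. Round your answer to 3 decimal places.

By the law of cosines, e² = d² + f² − 2·d·f·cos E = 10029, so e ≈ 100.15.
Area = ½·d·f·sin E ≈ 1787.4.
Circumradius = e/(2 sin E) ≈ 52.958.

52.958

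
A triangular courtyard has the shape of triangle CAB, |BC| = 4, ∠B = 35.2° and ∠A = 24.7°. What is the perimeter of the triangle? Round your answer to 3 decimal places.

perimeter ≈ 17.799

The third angle is ∠C = 180° − ∠A − ∠B = 120.10°.
Law of sines: |AB| = |BC|·sin C/sin A ≈ 8.2816.
Law of sines: |CA| = |BC|·sin B/sin A ≈ 5.5179.
Semiperimeter s = (8.2816+4+5.5179)/2 = 8.8997.
Perimeter = 8.2816 + 4 + 5.5179 = 17.799.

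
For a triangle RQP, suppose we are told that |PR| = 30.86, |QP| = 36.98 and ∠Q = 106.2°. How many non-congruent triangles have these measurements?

0

|QP|·sin Q = 36.98·sin(106.2°) ≈ 35.51.
Since ∠Q is not acute, a triangle exists only if |PR| > |QP|; here |PR| ≤ |QP|, so there is no triangle.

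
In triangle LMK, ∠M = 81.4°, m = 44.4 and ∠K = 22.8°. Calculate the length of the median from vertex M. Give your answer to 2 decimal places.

m_M ≈ 24.62

The third angle is ∠L = 180° − ∠M − ∠K = 75.80°.
Law of sines: l = m·sin L/sin M ≈ 43.533.
Law of sines: k = m·sin K/sin M ≈ 17.401.
Median from M: ½√(2·k² + 2·l² − m²) ≈ 24.619.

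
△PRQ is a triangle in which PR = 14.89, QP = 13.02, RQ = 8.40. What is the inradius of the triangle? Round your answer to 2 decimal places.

3.00

Semiperimeter s = (8.4 + 13.02 + 14.89)/2 = 18.155.
Heron's formula: area = √(18.155·9.755·5.135·3.265) ≈ 54.491.
Inradius = area/s = 54.491/18.155 ≈ 3.0014.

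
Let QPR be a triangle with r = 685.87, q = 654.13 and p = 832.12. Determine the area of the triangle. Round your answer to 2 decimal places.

Semiperimeter s = (654.13 + 832.12 + 685.87)/2 = 1086.1.
Heron's formula: area = √(1086.1·431.93·253.94·400.19) ≈ 2.1834e+05.

218339.48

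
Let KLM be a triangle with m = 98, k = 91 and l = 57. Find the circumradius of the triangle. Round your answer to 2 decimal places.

By the law of cosines, cos K = (l² + m² − k²) / (2·l·m) ≈ 0.40924, so ∠K ≈ 65.84°.
Circumradius = k/(2 sin K) ≈ 49.867.

49.87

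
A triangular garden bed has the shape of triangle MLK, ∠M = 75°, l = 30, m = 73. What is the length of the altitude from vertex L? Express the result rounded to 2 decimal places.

Law of sines: sin L = l·sin M/m ≈ 0.39696.
Since m ≥ l, only the acute value applies: ∠L ≈ 23.39°.
Then ∠K = 180° − ∠M − ∠L ≈ 81.61°.
Law of sines gives k = m·sin K/sin M ≈ 74.767.
Area = ½·m·l·sin K ≈ 1083.3.
The altitude from L has length 2·area/l ≈ 72.219.

h_L ≈ 72.22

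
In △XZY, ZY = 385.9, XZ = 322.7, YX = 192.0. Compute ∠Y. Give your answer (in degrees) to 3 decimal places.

By the law of cosines, cos Y = (ZY² + YX² − XZ²) / (2·ZY·YX) ≈ 0.55098, so ∠Y ≈ 56.57°.

56.566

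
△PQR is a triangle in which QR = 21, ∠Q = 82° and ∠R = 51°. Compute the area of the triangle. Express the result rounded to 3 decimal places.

The third angle is ∠P = 180° − ∠Q − ∠R = 47.00°.
Law of sines: RP = QR·sin Q/sin P ≈ 28.434.
Law of sines: PQ = QR·sin R/sin P ≈ 22.315.
Area = ½·QR·RP·sin R ≈ 232.03.

area ≈ 232.026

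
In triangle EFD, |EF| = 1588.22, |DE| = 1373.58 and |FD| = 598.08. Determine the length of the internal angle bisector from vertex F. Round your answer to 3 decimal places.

758.252

By the law of cosines, cos F = (|EF|² + |FD|² − |DE|²) / (2·|EF|·|FD|) ≈ 0.52292, so ∠F ≈ 1.021 rad.
The bisector from F has length 2·|EF|·|FD|·cos(∠F/2)/(|EF|+|FD|) ≈ 758.25.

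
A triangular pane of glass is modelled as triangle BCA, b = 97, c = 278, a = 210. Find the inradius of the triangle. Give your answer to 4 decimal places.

Semiperimeter s = (97 + 278 + 210)/2 = 292.5.
Heron's formula: area = √(292.5·195.5·14.5·82.5) ≈ 8270.8.
Inradius = area/s = 8270.8/292.5 ≈ 28.276.

r ≈ 28.2762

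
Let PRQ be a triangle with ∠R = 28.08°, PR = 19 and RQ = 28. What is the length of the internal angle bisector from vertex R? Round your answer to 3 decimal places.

By the law of cosines, QP² = PR² + RQ² − 2·PR·RQ·cos R = 206.24, so QP ≈ 14.361.
The bisector from R has length 2·PR·RQ·cos(∠R/2)/(PR+RQ) ≈ 21.962.

t_R ≈ 21.962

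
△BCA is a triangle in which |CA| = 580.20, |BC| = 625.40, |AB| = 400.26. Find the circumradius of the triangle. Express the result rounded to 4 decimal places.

321.1287

By the law of cosines, cos B = (|AB|² + |BC|² − |CA|²) / (2·|AB|·|BC|) ≈ 0.42885, so ∠B ≈ 64.61°.
Circumradius = |CA|/(2 sin B) ≈ 321.13.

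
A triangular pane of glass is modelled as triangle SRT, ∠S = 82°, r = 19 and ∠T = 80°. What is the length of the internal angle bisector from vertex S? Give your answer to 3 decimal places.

The third angle is ∠R = 180° − ∠T − ∠S = 18.00°.
Law of sines: s = r·sin S/sin R ≈ 60.887.
Law of sines: t = r·sin T/sin R ≈ 60.551.
The bisector from S has length 2·r·t·cos(∠S/2)/(r+t) ≈ 21.829.

t_S ≈ 21.829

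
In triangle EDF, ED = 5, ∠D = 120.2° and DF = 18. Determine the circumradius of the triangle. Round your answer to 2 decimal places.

By the law of cosines, FE² = ED² + DF² − 2·ED·DF·cos D = 439.54, so FE ≈ 20.965.
Area = ½·ED·DF·sin D ≈ 38.892.
Circumradius = FE/(2 sin D) ≈ 12.129.

12.13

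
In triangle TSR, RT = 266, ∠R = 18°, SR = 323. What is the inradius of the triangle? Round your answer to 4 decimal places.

By the law of cosines, TS² = SR² + RT² − 2·SR·RT·cos R = 11659, so TS ≈ 107.98.
Area = ½·SR·RT·sin R ≈ 13275.
Semiperimeter s = (323+266+107.98)/2 = 348.49.
Inradius = area/s = 13275/348.49 ≈ 38.093.

38.0932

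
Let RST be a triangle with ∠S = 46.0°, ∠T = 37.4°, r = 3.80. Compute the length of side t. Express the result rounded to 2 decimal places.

The third angle is ∠R = 180° − ∠S − ∠T = 96.60°.
Law of sines: t = r·sin T/sin R ≈ 2.3234.

2.32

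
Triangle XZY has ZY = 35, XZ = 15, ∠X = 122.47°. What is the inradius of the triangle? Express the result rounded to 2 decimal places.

Law of sines: sin Y = XZ·sin X/ZY ≈ 0.36157.
Since ZY ≥ XZ, only the acute value applies: ∠Y ≈ 21.20°.
Then ∠Z = 180° − ∠X − ∠Y ≈ 36.33°.
Law of sines gives YX = ZY·sin Z/sin X ≈ 24.579.
Area = ½·ZY·XZ·sin Z ≈ 155.53.
Semiperimeter s = (35+24.579+15)/2 = 37.29.
Inradius = area/s = 155.53/37.29 ≈ 4.1708.

4.17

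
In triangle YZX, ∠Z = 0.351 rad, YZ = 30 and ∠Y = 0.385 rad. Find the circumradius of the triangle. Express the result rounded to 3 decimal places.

22.344

The third angle is ∠X = π − ∠Y − ∠Z = 2.406 rad.
Law of sines: ZX = YZ·sin Y/sin X ≈ 16.783.
Law of sines: XY = YZ·sin Z/sin X ≈ 15.365.
Circumradius = YZ/(2 sin X) ≈ 22.344.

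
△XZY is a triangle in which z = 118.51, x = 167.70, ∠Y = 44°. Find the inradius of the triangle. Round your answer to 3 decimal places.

By the law of cosines, y² = x² + z² − 2·x·z·cos Y = 13575, so y ≈ 116.51.
Area = ½·x·z·sin Y ≈ 6902.9.
Semiperimeter s = (167.7+118.51+116.51)/2 = 201.36.
Inradius = area/s = 6902.9/201.36 ≈ 34.281.

34.281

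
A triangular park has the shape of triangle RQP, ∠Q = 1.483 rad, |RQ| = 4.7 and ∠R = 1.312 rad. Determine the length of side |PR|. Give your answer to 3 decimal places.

The third angle is ∠P = π − ∠R − ∠Q = 0.347 rad.
Law of sines: |PR| = |RQ|·sin Q/sin P ≈ 13.783.

13.783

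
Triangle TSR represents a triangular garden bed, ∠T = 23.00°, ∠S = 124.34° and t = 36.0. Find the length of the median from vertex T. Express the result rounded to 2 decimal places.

The third angle is ∠R = 180° − ∠T − ∠S = 32.66°.
Law of sines: s = t·sin S/sin T ≈ 76.076.
Law of sines: r = t·sin R/sin T ≈ 49.721.
Median from T: ½√(2·s² + 2·r² − t²) ≈ 61.692.

m_T ≈ 61.69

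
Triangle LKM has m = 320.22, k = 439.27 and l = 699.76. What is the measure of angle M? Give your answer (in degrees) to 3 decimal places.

19.338

By the law of cosines, cos M = (l² + k² − m²) / (2·l·k) ≈ 0.94358, so ∠M ≈ 19.34°.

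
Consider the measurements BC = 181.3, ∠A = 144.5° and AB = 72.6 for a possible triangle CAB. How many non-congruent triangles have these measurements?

1

AB·sin A = 72.6·sin(144.5°) ≈ 42.16.
Since ∠A is not acute, a triangle exists only if BC > AB; here BC > AB, so there is exactly one triangle.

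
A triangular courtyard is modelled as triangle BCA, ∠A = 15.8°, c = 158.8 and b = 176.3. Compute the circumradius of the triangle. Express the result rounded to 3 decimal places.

R ≈ 90.369

By the law of cosines, a² = b² + c² − 2·b·c·cos A = 2421.8, so a ≈ 49.212.
Area = ½·b·c·sin A ≈ 3811.4.
Circumradius = a/(2 sin A) ≈ 90.369.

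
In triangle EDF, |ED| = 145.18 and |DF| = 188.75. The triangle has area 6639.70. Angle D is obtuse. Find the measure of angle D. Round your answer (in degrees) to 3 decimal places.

From area = ½·|ED|·|DF|·sin D, we get sin D = 2·area/(|ED|·|DF|) ≈ 0.48460.
Taking the obtuse solution, ∠D ≈ 151.01°.

151.014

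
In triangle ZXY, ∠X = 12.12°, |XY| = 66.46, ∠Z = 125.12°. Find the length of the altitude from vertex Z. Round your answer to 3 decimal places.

h_Z ≈ 11.582

The third angle is ∠Y = 180° − ∠Z − ∠X = 42.76°.
Law of sines: |YZ| = |XY|·sin X/sin Z ≈ 17.06.
Law of sines: |ZX| = |XY|·sin Y/sin Z ≈ 55.164.
Area = ½·|XY|·|YZ|·sin Y ≈ 384.88.
The altitude from Z has length 2·area/|XY| ≈ 11.582.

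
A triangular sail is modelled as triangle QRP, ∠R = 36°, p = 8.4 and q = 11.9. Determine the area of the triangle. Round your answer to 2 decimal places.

29.38

Area = ½·p·q·sin R ≈ 29.378.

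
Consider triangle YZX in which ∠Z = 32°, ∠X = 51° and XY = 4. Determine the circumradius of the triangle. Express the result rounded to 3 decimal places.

The third angle is ∠Y = 180° − ∠Z − ∠X = 97.00°.
Law of sines: ZX = XY·sin Y/sin Z ≈ 7.4921.
Law of sines: YZ = XY·sin X/sin Z ≈ 5.8661.
Circumradius = XY/(2 sin Z) ≈ 3.7742.

R ≈ 3.774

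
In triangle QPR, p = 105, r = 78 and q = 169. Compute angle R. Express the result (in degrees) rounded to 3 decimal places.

∠R ≈ 19.268°

By the law of cosines, cos R = (q² + p² − r²) / (2·q·p) ≈ 0.94398, so ∠R ≈ 19.27°.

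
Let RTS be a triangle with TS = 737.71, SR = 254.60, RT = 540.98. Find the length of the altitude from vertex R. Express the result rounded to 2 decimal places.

137.26

Semiperimeter s = (737.71 + 254.6 + 540.98)/2 = 766.64.
Heron's formula: area = √(766.64·28.935·512.04·225.66) ≈ 50629.
The altitude from R has length 2·area/TS ≈ 137.26.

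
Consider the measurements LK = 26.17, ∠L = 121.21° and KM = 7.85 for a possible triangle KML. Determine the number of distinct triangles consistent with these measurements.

LK·sin L = 26.17·sin(121.21°) ≈ 22.38.
Since ∠L is not acute, a triangle exists only if KM > LK; here KM ≤ LK, so there is no triangle.

0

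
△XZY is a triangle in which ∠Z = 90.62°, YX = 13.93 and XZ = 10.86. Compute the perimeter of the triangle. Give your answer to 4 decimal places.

33.3971

Law of sines: sin Y = XZ·sin Z/YX ≈ 0.77957.
Since YX ≥ XZ, only the acute value applies: ∠Y ≈ 51.22°.
Then ∠X = 180° − ∠Z − ∠Y ≈ 38.16°.
Law of sines gives ZY = YX·sin X/sin Z ≈ 8.6071.
Semiperimeter s = (8.6071+13.93+10.86)/2 = 16.699.
Perimeter = 8.6071 + 13.93 + 10.86 = 33.397.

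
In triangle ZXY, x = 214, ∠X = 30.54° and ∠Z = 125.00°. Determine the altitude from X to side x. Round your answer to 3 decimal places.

h_X ≈ 142.842

The third angle is ∠Y = 180° − ∠Z − ∠X = 24.46°.
Law of sines: z = x·sin Z/sin X ≈ 344.98.
Law of sines: y = x·sin Y/sin X ≈ 174.38.
Area = ½·x·z·sin Y ≈ 15284.
The altitude from X has length 2·area/x ≈ 142.84.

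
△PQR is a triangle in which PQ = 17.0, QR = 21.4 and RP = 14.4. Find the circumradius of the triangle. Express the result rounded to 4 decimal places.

10.7331

By the law of cosines, cos P = (RP² + PQ² − QR²) / (2·RP·PQ) ≈ 0.07843, so ∠P ≈ 1.4923 rad.
Circumradius = QR/(2 sin P) ≈ 10.733.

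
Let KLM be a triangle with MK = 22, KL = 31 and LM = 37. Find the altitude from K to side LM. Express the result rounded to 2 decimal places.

18.40

Semiperimeter s = (37 + 22 + 31)/2 = 45.
Heron's formula: area = √(45·8·23·14) ≈ 340.47.
The altitude from K has length 2·area/LM ≈ 18.404.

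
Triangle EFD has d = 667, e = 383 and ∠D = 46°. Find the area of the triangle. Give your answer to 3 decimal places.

Law of sines: sin E = e·sin D/d ≈ 0.41305.
Since d ≥ e, only the acute value applies: ∠E ≈ 24.40°.
Then ∠F = 180° − ∠D − ∠E ≈ 109.60°.
Law of sines gives f = d·sin F/sin D ≈ 873.5.
Area = ½·d·e·sin F ≈ 1.2033e+05.

area ≈ 120327.105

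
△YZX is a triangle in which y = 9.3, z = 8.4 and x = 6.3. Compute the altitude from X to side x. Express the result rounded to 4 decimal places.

h_X ≈ 8.1856

Semiperimeter s = (9.3 + 8.4 + 6.3)/2 = 12.
Heron's formula: area = √(12·2.7·3.6·5.7) ≈ 25.785.
The altitude from X has length 2·area/x ≈ 8.1856.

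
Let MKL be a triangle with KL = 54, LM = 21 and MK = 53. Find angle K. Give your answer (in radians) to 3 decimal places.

By the law of cosines, cos K = (MK² + KL² − LM²) / (2·MK·KL) ≈ 0.92313, so ∠K ≈ 0.3947 rad.

∠K ≈ 0.395 rad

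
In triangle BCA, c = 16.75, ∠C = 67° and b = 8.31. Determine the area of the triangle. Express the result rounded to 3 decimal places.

Law of sines: sin B = b·sin C/c ≈ 0.45668.
Since c ≥ b, only the acute value applies: ∠B ≈ 27.17°.
Then ∠A = 180° − ∠C − ∠B ≈ 85.83°.
Law of sines gives a = c·sin A/sin C ≈ 18.148.
Area = ½·c·b·sin A ≈ 69.412.

area ≈ 69.412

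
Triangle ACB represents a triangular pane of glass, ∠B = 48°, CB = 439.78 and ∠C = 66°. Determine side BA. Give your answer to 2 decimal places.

439.78

The third angle is ∠A = 180° − ∠C − ∠B = 66.00°.
Law of sines: BA = CB·sin C/sin A ≈ 439.78.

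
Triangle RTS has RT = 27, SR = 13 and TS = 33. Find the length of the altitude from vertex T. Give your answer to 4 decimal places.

Semiperimeter s = (33 + 13 + 27)/2 = 36.5.
Heron's formula: area = √(36.5·3.5·23.5·9.5) ≈ 168.88.
The altitude from T has length 2·area/SR ≈ 25.981.

25.9814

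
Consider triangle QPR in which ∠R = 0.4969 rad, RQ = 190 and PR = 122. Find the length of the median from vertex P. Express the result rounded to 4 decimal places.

m_P ≈ 59.4330

By the law of cosines, QP² = PR² + RQ² − 2·PR·RQ·cos R = 10231, so QP ≈ 101.15.
Median from P: ½√(2·QP² + 2·PR² − RQ²) ≈ 59.433.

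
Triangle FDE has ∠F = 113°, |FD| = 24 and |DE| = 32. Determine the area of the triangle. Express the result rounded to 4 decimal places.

Law of sines: sin E = |FD|·sin F/|DE| ≈ 0.69038.
Since |DE| ≥ |FD|, only the acute value applies: ∠E ≈ 43.66°.
Then ∠D = 180° − ∠F − ∠E ≈ 23.34°.
Law of sines gives |EF| = |DE|·sin D/sin F ≈ 13.773.
Area = ½·|DE|·|FD|·sin D ≈ 152.14.

152.1351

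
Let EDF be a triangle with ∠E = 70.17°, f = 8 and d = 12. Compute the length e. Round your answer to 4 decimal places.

By the law of cosines, e² = d² + f² − 2·d·f·cos E = 142.87, so e ≈ 11.953.

11.9527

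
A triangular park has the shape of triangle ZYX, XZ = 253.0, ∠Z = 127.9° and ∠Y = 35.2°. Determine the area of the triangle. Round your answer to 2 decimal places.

12736.04

The third angle is ∠X = 180° − ∠Z − ∠Y = 16.90°.
Law of sines: YX = XZ·sin Z/sin Y ≈ 346.33.
Law of sines: ZY = XZ·sin X/sin Y ≈ 127.59.
Area = ½·XZ·YX·sin X ≈ 12736.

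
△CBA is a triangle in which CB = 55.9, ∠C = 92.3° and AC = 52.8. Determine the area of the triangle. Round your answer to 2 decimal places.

Area = ½·AC·CB·sin C ≈ 1474.6.

area ≈ 1474.57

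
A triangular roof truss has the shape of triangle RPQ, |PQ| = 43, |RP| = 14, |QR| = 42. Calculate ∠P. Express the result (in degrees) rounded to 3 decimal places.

76.503

By the law of cosines, cos P = (|RP|² + |PQ|² − |QR|²) / (2·|RP|·|PQ|) ≈ 0.23339, so ∠P ≈ 76.50°.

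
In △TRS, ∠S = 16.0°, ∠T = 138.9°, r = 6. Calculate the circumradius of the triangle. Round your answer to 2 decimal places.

The third angle is ∠R = 180° − ∠S − ∠T = 25.10°.
Law of sines: t = r·sin T/sin R ≈ 9.2981.
Law of sines: s = r·sin S/sin R ≈ 3.8987.
Circumradius = r/(2 sin R) ≈ 7.0721.

7.07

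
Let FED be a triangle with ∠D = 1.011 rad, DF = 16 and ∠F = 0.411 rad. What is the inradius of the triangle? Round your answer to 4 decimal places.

r ≈ 2.4227

The third angle is ∠E = π − ∠D − ∠F = 1.720 rad.
Law of sines: ED = DF·sin F/sin E ≈ 6.4638.
Law of sines: FE = DF·sin D/sin E ≈ 13.709.
Area = ½·DF·ED·sin D ≈ 43.818.
Semiperimeter s = (6.4638+16+13.709)/2 = 18.087.
Inradius = area/s = 43.818/18.087 ≈ 2.4227.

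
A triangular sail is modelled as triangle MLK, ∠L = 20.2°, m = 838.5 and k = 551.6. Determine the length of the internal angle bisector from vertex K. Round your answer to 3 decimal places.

By the law of cosines, l² = k² + m² − 2·k·m·cos L = 1.3921e+05, so l ≈ 373.11.
Law of cosines again: cos K = (m² + l² − k²)/(2·m·l) ≈ 0.85988, so ∠K ≈ 30.70°.
The bisector from K has length 2·m·l·cos(∠K/2)/(m+l) ≈ 498.

t_K ≈ 498.002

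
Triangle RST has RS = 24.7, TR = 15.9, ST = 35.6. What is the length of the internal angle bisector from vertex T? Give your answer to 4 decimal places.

t_T ≈ 20.8767

By the law of cosines, cos T = (ST² + TR² − RS²) / (2·ST·TR) ≈ 0.80390, so ∠T ≈ 36.50°.
The bisector from T has length 2·ST·TR·cos(∠T/2)/(ST+TR) ≈ 20.877.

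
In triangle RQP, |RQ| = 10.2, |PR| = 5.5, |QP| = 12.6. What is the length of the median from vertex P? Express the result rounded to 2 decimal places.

Median from P: ½√(2·|QP|² + 2·|PR|² − |RQ|²) ≈ 8.2762.

8.28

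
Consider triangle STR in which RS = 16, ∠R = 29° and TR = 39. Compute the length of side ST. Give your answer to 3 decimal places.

26.182

By the law of cosines, ST² = TR² + RS² − 2·TR·RS·cos R = 685.47, so ST ≈ 26.182.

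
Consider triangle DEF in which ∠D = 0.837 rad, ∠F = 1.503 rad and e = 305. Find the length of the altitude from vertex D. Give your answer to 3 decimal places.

h_D ≈ 304.299

The third angle is ∠E = π − ∠F − ∠D = 0.802 rad.
Law of sines: d = e·sin D/sin E ≈ 315.26.
Law of sines: f = e·sin F/sin E ≈ 423.54.
Area = ½·e·d·sin F ≈ 47967.
The altitude from D has length 2·area/d ≈ 304.3.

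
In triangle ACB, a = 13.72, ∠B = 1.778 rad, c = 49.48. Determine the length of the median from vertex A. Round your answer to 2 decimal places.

By the law of cosines, b² = a² + c² − 2·a·c·cos B = 2915.8, so b ≈ 53.998.
Median from A: ½√(2·c² + 2·b² − a²) ≈ 51.332.

m_A ≈ 51.33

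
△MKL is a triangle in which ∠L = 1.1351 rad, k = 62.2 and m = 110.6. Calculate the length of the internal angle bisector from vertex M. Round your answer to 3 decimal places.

By the law of cosines, l² = m² + k² − 2·m·k·cos L = 10294, so l ≈ 101.46.
Law of cosines again: cos M = (k² + l² − m²)/(2·k·l) ≈ 0.15299, so ∠M ≈ 1.4172 rad.
The bisector from M has length 2·k·l·cos(∠M/2)/(k+l) ≈ 58.556.

t_M ≈ 58.556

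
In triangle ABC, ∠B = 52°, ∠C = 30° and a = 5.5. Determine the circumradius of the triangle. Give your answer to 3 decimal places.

2.777

The third angle is ∠A = 180° − ∠B − ∠C = 98.00°.
Law of sines: b = a·sin B/sin A ≈ 4.3767.
Law of sines: c = a·sin C/sin A ≈ 2.777.
Circumradius = a/(2 sin A) ≈ 2.777.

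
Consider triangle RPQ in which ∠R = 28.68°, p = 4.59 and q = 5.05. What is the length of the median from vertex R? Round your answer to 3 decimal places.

By the law of cosines, r² = p² + q² − 2·p·q·cos R = 5.8992, so r ≈ 2.4288.
Median from R: ½√(2·p² + 2·q² − r²) ≈ 4.6702.

4.670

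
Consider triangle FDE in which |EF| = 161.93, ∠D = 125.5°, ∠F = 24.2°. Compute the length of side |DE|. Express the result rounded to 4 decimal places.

81.5349

The third angle is ∠E = 180° − ∠F − ∠D = 30.30°.
Law of sines: |DE| = |EF|·sin F/sin D ≈ 81.535.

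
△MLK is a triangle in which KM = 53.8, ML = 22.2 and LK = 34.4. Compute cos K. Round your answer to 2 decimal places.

By the law of cosines, cos K = (LK² + KM² − ML²) / (2·LK·KM) ≈ 0.96853, so ∠K ≈ 14.41°.

cos K ≈ 0.97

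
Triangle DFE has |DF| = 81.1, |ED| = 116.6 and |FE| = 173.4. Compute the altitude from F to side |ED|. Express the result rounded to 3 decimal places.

Semiperimeter s = (173.4 + 116.6 + 81.1)/2 = 185.55.
Heron's formula: area = √(185.55·12.15·68.95·104.45) ≈ 4029.4.
The altitude from F has length 2·area/|ED| ≈ 69.115.

69.115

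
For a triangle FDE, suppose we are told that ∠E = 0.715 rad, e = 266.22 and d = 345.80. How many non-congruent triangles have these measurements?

2

d·sin E = 345.80·sin(0.715 rad) ≈ 226.7.
Since d sin E < e < d (226.7 < 266.22 < 345.80), two triangles exist.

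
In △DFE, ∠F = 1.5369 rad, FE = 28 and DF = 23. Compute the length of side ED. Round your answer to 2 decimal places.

35.63

By the law of cosines, ED² = DF² + FE² − 2·DF·FE·cos F = 1269.3, so ED ≈ 35.628.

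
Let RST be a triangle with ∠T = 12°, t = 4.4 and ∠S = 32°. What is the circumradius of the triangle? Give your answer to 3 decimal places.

The third angle is ∠R = 180° − ∠S − ∠T = 136.00°.
Law of sines: r = t·sin R/sin T ≈ 14.701.
Law of sines: s = t·sin S/sin T ≈ 11.215.
Circumradius = t/(2 sin T) ≈ 10.581.

10.581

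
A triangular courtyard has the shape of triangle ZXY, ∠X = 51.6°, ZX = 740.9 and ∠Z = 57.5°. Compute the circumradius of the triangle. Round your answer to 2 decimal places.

392.03

The third angle is ∠Y = 180° − ∠Z − ∠X = 70.90°.
Law of sines: XY = ZX·sin Z/sin Y ≈ 661.27.
Law of sines: YZ = ZX·sin X/sin Y ≈ 614.47.
Circumradius = ZX/(2 sin Y) ≈ 392.03.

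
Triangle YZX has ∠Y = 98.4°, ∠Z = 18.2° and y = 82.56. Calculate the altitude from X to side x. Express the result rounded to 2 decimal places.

The third angle is ∠X = 180° − ∠Y − ∠Z = 63.40°.
Law of sines: z = y·sin Z/sin Y ≈ 26.066.
Law of sines: x = y·sin X/sin Y ≈ 74.622.
Area = ½·y·z·sin X ≈ 962.11.
The altitude from X has length 2·area/x ≈ 25.786.

h_X ≈ 25.79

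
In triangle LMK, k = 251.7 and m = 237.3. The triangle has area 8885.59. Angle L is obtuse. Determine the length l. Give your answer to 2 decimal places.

483.44

From area = ½·m·k·sin L, we get sin L = 2·area/(m·k) ≈ 0.29753.
Taking the obtuse solution, ∠L ≈ 162.69°.
Law of cosines then gives l ≈ 483.44.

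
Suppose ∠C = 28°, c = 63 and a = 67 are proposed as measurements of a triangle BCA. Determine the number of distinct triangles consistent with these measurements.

a·sin C = 67·sin(28°) ≈ 31.45.
Since a sin C < c < a (31.45 < 63 < 67), two triangles exist.

2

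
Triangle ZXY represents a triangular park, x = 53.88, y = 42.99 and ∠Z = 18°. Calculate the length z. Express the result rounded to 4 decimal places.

18.5830

By the law of cosines, z² = x² + y² − 2·x·y·cos Z = 345.33, so z ≈ 18.583.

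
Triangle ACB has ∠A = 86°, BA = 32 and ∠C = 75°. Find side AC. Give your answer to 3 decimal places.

The third angle is ∠B = 180° − ∠A − ∠C = 19.00°.
Law of sines: AC = BA·sin B/sin C ≈ 10.786.

10.786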